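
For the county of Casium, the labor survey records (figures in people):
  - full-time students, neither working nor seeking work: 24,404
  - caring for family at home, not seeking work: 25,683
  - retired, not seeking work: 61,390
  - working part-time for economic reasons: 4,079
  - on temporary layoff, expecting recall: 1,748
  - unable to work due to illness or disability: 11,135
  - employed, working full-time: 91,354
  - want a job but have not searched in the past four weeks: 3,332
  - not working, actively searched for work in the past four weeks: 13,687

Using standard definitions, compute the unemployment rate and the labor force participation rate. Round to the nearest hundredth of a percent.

Employed = 4,079 + 91,354 = 95,433 (anyone who worked, including part-time for economic reasons, counts as employed).
Unemployed = 1,748 + 13,687 = 15,435 (jobless and actively searching, or on temporary layoff).
Labor force = 95,433 + 15,435 = 110,868.
Not in labor force = 24,404 + 25,683 + 61,390 + 11,135 + 3,332 = 125,944 (those not working and not actively searching are outside the labor force — including those who want a job but have given up searching).
Civilian working-age population = 110,868 + 125,944 = 236,812.
Unemployment rate = 15,435 / 110,868 = 13.92%.
Labor force participation rate = 110,868 / 236,812 = 46.82%.

Unemployment rate ≈ 13.92%; labor force participation rate ≈ 46.82%.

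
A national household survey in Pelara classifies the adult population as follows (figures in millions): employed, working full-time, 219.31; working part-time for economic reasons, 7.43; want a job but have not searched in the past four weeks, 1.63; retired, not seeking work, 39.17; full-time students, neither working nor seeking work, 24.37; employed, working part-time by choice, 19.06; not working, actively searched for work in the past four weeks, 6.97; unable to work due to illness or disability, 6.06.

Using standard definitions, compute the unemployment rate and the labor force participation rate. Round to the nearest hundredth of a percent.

Employed = 219.31 + 7.43 + 19.06 = 245.80 million (anyone who worked, including part-time for economic reasons, counts as employed).
Unemployed = 6.97 million.
Labor force = 245.80 + 6.97 = 252.77 million.
Not in labor force = 1.63 + 39.17 + 24.37 + 6.06 = 71.23 million (those not working and not actively searching are outside the labor force — including those who want a job but have given up searching).
Civilian working-age population = 252.77 + 71.23 = 324.00 million.
Unemployment rate = 6.97 / 252.77 = 2.76%.
Labor force participation rate = 252.77 / 324.00 = 78.02%.

Unemployment rate ≈ 2.76%; labor force participation rate ≈ 78.02%.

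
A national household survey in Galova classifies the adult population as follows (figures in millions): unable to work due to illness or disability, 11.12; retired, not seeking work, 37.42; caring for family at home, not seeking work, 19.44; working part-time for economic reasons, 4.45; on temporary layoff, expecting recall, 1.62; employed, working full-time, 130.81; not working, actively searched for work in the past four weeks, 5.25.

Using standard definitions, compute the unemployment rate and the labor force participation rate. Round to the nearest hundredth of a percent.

Unemployment rate ≈ 4.83%; labor force participation rate ≈ 67.65%.

Employed = 4.45 + 130.81 = 135.26 million (anyone who worked, including part-time for economic reasons, counts as employed).
Unemployed = 1.62 + 5.25 = 6.87 million (jobless and actively searching, or on temporary layoff).
Labor force = 135.26 + 6.87 = 142.13 million.
Not in labor force = 11.12 + 37.42 + 19.44 = 67.98 million (those not working and not actively searching are outside the labor force).
Civilian working-age population = 142.13 + 67.98 = 210.11 million.
Unemployment rate = 6.87 / 142.13 = 4.83%.
Labor force participation rate = 142.13 / 210.11 = 67.65%.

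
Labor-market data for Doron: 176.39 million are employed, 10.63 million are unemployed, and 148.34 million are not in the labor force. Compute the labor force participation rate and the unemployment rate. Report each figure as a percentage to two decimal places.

Labor force = employed + unemployed = 176.39 + 10.63 = 187.02 million.
Working-age population = 187.02 + 148.34 = 335.36 million.
Unemployment rate = 10.63 / 187.02 = 5.68%.
Labor force participation rate = 187.02 / 335.36 = 55.77%.

Labor force participation rate ≈ 55.77%; unemployment rate ≈ 5.68%.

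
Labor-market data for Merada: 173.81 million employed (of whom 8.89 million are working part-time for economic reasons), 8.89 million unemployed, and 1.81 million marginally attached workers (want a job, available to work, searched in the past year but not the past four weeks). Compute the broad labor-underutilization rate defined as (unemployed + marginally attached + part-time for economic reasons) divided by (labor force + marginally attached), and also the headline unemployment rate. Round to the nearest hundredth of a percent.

Labor force = 173.81 + 8.89 = 182.70 million.
Numerator = 8.89 + 1.81 + 8.89 = 19.59 million.
Denominator = 182.70 + 1.81 = 184.51 million.
Broad rate = 19.59 / 184.51 = 10.62%.
Headline unemployment rate = 8.89 / 182.70 = 4.87%.

Broad underutilization rate ≈ 10.62%; headline unemployment rate ≈ 4.87%.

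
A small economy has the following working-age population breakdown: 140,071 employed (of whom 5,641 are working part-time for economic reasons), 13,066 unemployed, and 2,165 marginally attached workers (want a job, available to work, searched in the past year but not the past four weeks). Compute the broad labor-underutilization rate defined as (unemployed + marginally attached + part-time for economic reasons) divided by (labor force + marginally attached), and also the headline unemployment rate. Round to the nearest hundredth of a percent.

Broad underutilization rate ≈ 13.44%; headline unemployment rate ≈ 8.53%.

Labor force = 140,071 + 13,066 = 153,137.
Numerator = 13,066 + 2,165 + 5,641 = 20,872.
Denominator = 153,137 + 2,165 = 155,302.
Broad rate = 20,872 / 155,302 = 13.44%.
Headline unemployment rate = 13,066 / 153,137 = 8.53%.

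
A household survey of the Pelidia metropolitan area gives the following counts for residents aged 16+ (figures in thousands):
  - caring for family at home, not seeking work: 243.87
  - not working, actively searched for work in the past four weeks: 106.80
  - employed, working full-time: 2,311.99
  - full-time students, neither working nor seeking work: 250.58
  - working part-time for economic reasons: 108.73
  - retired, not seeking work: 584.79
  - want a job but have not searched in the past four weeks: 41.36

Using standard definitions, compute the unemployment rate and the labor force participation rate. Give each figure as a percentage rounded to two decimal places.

Unemployment rate ≈ 4.23%; labor force participation rate ≈ 69.28%.

Employed = 2,311.99 + 108.73 = 2,420.72 thousand (anyone who worked, including part-time for economic reasons, counts as employed).
Unemployed = 106.80 thousand.
Labor force = 2,420.72 + 106.80 = 2,527.52 thousand.
Not in labor force = 243.87 + 250.58 + 584.79 + 41.36 = 1,120.60 thousand (those not working and not actively searching are outside the labor force — including those who want a job but have given up searching).
Civilian working-age population = 2,527.52 + 1,120.60 = 3,648.12 thousand.
Unemployment rate = 106.80 / 2,527.52 = 4.23%.
Labor force participation rate = 2,527.52 / 3,648.12 = 69.28%.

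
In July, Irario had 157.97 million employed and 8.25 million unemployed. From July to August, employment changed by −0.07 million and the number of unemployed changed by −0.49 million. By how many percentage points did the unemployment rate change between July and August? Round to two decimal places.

The unemployment rate changed by −0.28 percentage points.

July: labor force = 157.97 + 8.25 = 166.22; u = 8.25/166.22 = 4.96%.
August: labor force = 157.90 + 7.76 = 165.66; u = 7.76/165.66 = 4.68%.
Change = 4.68% − 4.96% = −0.28 pp.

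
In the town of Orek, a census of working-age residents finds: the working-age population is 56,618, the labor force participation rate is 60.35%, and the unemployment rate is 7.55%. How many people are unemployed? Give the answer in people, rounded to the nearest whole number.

Labor force = 0.6035 × 56,618 = 34,169.
Unemployed = 0.0755 × 34,169 ≈ 2,580.

About 2,580 are unemployed.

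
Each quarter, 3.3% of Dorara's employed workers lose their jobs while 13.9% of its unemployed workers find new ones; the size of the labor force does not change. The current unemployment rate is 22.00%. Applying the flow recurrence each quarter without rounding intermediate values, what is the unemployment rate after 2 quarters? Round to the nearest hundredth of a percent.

With a fixed labor force, u_{t+1} = u_t + s·(1−u_t) − f·u_t = u_t·(1−s−f) + s.
Here 1−s−f = 0.828 and s = 0.033.
u_1 = 0.220000 × 0.828 + 0.033 = 0.215160.
u_2 = 0.215160 × 0.828 + 0.033 = 0.211152.

Unemployment rate after two quarters ≈ 21.12%.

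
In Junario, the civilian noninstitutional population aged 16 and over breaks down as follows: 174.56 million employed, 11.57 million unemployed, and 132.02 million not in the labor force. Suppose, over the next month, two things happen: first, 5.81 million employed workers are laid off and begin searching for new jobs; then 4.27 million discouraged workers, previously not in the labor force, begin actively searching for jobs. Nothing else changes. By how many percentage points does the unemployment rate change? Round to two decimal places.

Initially, labor force = 174.56 + 11.57 = 186.13 million, so u = 11.57/186.13 = 6.22%.
After the first change, employed falls and unemployed rises by 5.81; labor force unchanged → E = 168.75, U = 17.38, labor force = 186.13 million.
After the second change, unemployed and labor force both rise by 4.27 → E = 168.75, U = 21.65, labor force = 190.40 million.
New unemployment rate = 21.65 / 190.40 = 11.37%.
Change = 11.37% − 6.22% = +5.15 percentage points.

The unemployment rate changes by +5.15 percentage points.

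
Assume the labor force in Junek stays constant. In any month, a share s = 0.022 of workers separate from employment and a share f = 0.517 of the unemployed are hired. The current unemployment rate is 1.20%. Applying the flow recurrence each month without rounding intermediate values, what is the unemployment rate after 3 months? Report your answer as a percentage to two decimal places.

With a fixed labor force, u_{t+1} = u_t + s·(1−u_t) − f·u_t = u_t·(1−s−f) + s.
Here 1−s−f = 0.461 and s = 0.022.
u_1 = 0.012000 × 0.461 + 0.022 = 0.027532.
u_2 = 0.027532 × 0.461 + 0.022 = 0.034692.
u_3 = 0.034692 × 0.461 + 0.022 = 0.037993.

Unemployment rate after three months ≈ 3.80%.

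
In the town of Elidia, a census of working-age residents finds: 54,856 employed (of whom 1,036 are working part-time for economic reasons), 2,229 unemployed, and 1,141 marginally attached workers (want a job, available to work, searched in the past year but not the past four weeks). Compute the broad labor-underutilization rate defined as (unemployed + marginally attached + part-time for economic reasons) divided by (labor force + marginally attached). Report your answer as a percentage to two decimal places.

Labor force = 54,856 + 2,229 = 57,085.
Numerator = 2,229 + 1,141 + 1,036 = 4,406.
Denominator = 57,085 + 1,141 = 58,226.
Broad rate = 4,406 / 58,226 = 7.57%.

Broad underutilization rate ≈ 7.57%.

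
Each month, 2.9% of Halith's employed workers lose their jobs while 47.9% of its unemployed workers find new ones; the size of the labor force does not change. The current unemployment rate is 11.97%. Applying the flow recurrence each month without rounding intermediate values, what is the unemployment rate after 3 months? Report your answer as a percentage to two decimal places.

With a fixed labor force, u_{t+1} = u_t + s·(1−u_t) − f·u_t = u_t·(1−s−f) + s.
Here 1−s−f = 0.492 and s = 0.029.
u_1 = 0.119700 × 0.492 + 0.029 = 0.087892.
u_2 = 0.087892 × 0.492 + 0.029 = 0.072243.
u_3 = 0.072243 × 0.492 + 0.029 = 0.064544.

Unemployment rate after three months ≈ 6.45%.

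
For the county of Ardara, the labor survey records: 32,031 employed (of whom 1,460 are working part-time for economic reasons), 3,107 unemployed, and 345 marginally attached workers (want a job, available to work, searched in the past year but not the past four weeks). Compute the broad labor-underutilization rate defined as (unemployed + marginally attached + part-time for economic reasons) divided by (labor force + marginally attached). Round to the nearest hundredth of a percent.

Labor force = 32,031 + 3,107 = 35,138.
Numerator = 3,107 + 345 + 1,460 = 4,912.
Denominator = 35,138 + 345 = 35,483.
Broad rate = 4,912 / 35,483 = 13.84%.

Broad underutilization rate ≈ 13.84%.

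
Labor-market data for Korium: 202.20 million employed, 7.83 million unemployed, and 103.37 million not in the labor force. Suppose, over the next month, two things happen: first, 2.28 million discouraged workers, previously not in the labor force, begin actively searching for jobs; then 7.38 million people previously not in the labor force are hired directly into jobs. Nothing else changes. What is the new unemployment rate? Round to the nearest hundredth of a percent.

New unemployment rate ≈ 4.60%.

Initially, labor force = 202.20 + 7.83 = 210.03 million, so u = 7.83/210.03 = 3.73%.
After the first change, unemployed and labor force both rise by 2.28 → E = 202.20, U = 10.11, labor force = 212.31 million.
After the second change, employed and labor force both rise by 7.38; unemployed unchanged → E = 209.58, U = 10.11, labor force = 219.69 million.
New unemployment rate = 10.11 / 219.69 = 4.60%.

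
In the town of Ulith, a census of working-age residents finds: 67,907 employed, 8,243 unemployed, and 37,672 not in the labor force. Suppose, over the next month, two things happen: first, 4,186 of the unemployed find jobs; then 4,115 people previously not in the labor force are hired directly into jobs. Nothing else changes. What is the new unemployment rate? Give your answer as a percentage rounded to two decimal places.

New unemployment rate ≈ 5.05%.

Initially, labor force = 67,907 + 8,243 = 76,150, so u = 8,243/76,150 = 10.82%.
After the first change, unemployed falls and employed rises by 4,186; labor force unchanged → E = 72,093, U = 4,057, labor force = 76,150.
After the second change, employed and labor force both rise by 4,115; unemployed unchanged → E = 76,208, U = 4,057, labor force = 80,265.
New unemployment rate = 4,057 / 80,265 = 5.05%.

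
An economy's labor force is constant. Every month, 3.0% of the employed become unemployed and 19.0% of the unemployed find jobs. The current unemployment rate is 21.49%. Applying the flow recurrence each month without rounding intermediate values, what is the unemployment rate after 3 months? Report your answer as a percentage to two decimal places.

Unemployment rate after three months ≈ 17.36%.

With a fixed labor force, u_{t+1} = u_t + s·(1−u_t) − f·u_t = u_t·(1−s−f) + s.
Here 1−s−f = 0.780 and s = 0.030.
u_1 = 0.214900 × 0.780 + 0.030 = 0.197622.
u_2 = 0.197622 × 0.780 + 0.030 = 0.184145.
u_3 = 0.184145 × 0.780 + 0.030 = 0.173633.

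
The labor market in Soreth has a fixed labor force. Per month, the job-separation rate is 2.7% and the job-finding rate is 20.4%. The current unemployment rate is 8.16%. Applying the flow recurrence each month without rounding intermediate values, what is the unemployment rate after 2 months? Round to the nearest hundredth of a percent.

With a fixed labor force, u_{t+1} = u_t + s·(1−u_t) − f·u_t = u_t·(1−s−f) + s.
Here 1−s−f = 0.769 and s = 0.027.
u_1 = 0.081600 × 0.769 + 0.027 = 0.089750.
u_2 = 0.089750 × 0.769 + 0.027 = 0.096018.

Unemployment rate after two months ≈ 9.60%.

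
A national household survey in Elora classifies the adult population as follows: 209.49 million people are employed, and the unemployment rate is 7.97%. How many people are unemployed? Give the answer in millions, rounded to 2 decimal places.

About 18.14 million are unemployed.

Let U be the number unemployed. The labor force is E + U, and U/(E+U) = 0.0797.
So U = 0.0797 × 209.49 / (1 − 0.0797) = 16.6964 / 0.9203 ≈ 18.14 million.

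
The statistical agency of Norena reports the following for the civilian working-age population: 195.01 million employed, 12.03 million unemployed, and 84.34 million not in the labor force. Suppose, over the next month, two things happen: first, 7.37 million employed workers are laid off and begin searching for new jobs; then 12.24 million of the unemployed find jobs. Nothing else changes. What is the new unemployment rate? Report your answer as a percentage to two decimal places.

New unemployment rate ≈ 3.46%.

Initially, labor force = 195.01 + 12.03 = 207.04 million, so u = 12.03/207.04 = 5.81%.
After the first change, employed falls and unemployed rises by 7.37; labor force unchanged → E = 187.64, U = 19.40, labor force = 207.04 million.
After the second change, unemployed falls and employed rises by 12.24; labor force unchanged → E = 199.88, U = 7.16, labor force = 207.04 million.
New unemployment rate = 7.16 / 207.04 = 3.46%.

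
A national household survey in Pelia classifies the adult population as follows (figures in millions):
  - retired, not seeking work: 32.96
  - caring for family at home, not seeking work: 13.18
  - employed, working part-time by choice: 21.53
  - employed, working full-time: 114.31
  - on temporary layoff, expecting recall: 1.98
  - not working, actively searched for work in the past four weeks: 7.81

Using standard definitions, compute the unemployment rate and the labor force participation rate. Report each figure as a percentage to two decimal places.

Unemployment rate ≈ 6.72%; labor force participation rate ≈ 75.94%.

Employed = 21.53 + 114.31 = 135.84 million.
Unemployed = 1.98 + 7.81 = 9.79 million (jobless and actively searching, or on temporary layoff).
Labor force = 135.84 + 9.79 = 145.63 million.
Not in labor force = 32.96 + 13.18 = 46.14 million (those not working and not actively searching are outside the labor force).
Civilian working-age population = 145.63 + 46.14 = 191.77 million.
Unemployment rate = 9.79 / 145.63 = 6.72%.
Labor force participation rate = 145.63 / 191.77 = 75.94%.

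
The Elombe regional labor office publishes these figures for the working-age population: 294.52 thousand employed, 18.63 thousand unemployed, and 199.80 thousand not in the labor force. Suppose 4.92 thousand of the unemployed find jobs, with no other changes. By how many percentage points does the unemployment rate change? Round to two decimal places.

The unemployment rate changes by −1.57 percentage points.

Initially, labor force = 294.52 + 18.63 = 313.15 thousand, so u = 18.63/313.15 = 5.95%.
After the change, unemployed falls and employed rises by 4.92; labor force unchanged → E = 299.44, U = 13.71, labor force = 313.15 thousand.
New unemployment rate = 13.71 / 313.15 = 4.38%.
Change = 4.38% − 5.95% = −1.57 percentage points.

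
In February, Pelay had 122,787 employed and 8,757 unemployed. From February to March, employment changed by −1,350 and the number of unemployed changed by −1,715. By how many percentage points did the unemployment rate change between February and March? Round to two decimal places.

February: labor force = 122,787 + 8,757 = 131,544; u = 8,757/131,544 = 6.66%.
March: labor force = 121,437 + 7,042 = 128,479; u = 7,042/128,479 = 5.48%.
Change = 5.48% − 6.66% = −1.18 pp.

The unemployment rate changed by −1.18 percentage points.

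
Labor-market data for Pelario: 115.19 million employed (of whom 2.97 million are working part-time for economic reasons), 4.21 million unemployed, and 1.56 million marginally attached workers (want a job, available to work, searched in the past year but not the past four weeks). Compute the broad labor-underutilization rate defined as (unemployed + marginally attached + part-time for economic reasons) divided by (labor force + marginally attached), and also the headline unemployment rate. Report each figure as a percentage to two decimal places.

Broad underutilization rate ≈ 7.23%; headline unemployment rate ≈ 3.53%.

Labor force = 115.19 + 4.21 = 119.40 million.
Numerator = 4.21 + 1.56 + 2.97 = 8.74 million.
Denominator = 119.40 + 1.56 = 120.96 million.
Broad rate = 8.74 / 120.96 = 7.23%.
Headline unemployment rate = 4.21 / 119.40 = 3.53%.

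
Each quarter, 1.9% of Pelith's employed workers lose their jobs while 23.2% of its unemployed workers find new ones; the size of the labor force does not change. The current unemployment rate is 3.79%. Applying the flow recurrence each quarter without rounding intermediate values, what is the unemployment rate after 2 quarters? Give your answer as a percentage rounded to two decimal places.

Unemployment rate after two quarters ≈ 5.45%.

With a fixed labor force, u_{t+1} = u_t + s·(1−u_t) − f·u_t = u_t·(1−s−f) + s.
Here 1−s−f = 0.749 and s = 0.019.
u_1 = 0.037900 × 0.749 + 0.019 = 0.047387.
u_2 = 0.047387 × 0.749 + 0.019 = 0.054493.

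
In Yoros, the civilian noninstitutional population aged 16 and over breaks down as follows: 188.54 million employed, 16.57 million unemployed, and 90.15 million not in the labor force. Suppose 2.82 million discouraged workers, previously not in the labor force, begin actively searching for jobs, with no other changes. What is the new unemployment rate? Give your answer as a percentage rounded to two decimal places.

New unemployment rate ≈ 9.33%.

Initially, labor force = 188.54 + 16.57 = 205.11 million, so u = 16.57/205.11 = 8.08%.
After the change, unemployed and labor force both rise by 2.82 → E = 188.54, U = 19.39, labor force = 207.93 million.
New unemployment rate = 19.39 / 207.93 = 9.33%.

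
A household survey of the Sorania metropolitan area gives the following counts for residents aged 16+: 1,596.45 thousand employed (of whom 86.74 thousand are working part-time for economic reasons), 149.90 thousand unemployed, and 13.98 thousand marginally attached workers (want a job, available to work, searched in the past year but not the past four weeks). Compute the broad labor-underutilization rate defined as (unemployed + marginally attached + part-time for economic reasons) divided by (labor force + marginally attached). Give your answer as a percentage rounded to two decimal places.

Broad underutilization rate ≈ 14.24%.

Labor force = 1,596.45 + 149.90 = 1,746.35 thousand.
Numerator = 149.90 + 13.98 + 86.74 = 250.62 thousand.
Denominator = 1,746.35 + 13.98 = 1,760.33 thousand.
Broad rate = 250.62 / 1,760.33 = 14.24%.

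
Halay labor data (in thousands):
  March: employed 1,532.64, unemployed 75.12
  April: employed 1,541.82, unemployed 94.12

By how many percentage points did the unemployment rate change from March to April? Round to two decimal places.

The unemployment rate changed by +1.08 percentage points.

March: labor force = 1,532.64 + 75.12 = 1,607.76; u = 75.12/1,607.76 = 4.67%.
April: labor force = 1,541.82 + 94.12 = 1,635.94; u = 94.12/1,635.94 = 5.75%.
Change = 5.75% − 4.67% = +1.08 pp.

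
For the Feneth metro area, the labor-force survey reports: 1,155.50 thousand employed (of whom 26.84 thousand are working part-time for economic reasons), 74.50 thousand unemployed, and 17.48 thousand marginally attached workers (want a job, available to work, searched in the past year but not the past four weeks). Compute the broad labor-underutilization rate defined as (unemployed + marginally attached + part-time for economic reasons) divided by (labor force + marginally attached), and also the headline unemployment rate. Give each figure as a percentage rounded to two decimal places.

Broad underutilization rate ≈ 9.52%; headline unemployment rate ≈ 6.06%.

Labor force = 1,155.50 + 74.50 = 1,230.00 thousand.
Numerator = 74.50 + 17.48 + 26.84 = 118.82 thousand.
Denominator = 1,230.00 + 17.48 = 1,247.48 thousand.
Broad rate = 118.82 / 1,247.48 = 9.52%.
Headline unemployment rate = 74.50 / 1,230.00 = 6.06%.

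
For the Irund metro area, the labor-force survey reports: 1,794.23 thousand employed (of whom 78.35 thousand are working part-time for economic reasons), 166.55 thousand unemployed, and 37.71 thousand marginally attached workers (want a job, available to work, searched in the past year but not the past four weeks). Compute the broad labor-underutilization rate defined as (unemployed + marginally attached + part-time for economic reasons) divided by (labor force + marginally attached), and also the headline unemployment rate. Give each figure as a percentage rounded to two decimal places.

Labor force = 1,794.23 + 166.55 = 1,960.78 thousand.
Numerator = 166.55 + 37.71 + 78.35 = 282.61 thousand.
Denominator = 1,960.78 + 37.71 = 1,998.49 thousand.
Broad rate = 282.61 / 1,998.49 = 14.14%.
Headline unemployment rate = 166.55 / 1,960.78 = 8.49%.

Broad underutilization rate ≈ 14.14%; headline unemployment rate ≈ 8.49%.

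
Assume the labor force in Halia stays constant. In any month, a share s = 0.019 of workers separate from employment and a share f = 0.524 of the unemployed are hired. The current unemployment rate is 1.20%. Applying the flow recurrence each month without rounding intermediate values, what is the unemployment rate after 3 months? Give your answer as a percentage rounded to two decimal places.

Unemployment rate after three months ≈ 3.28%.

With a fixed labor force, u_{t+1} = u_t + s·(1−u_t) − f·u_t = u_t·(1−s−f) + s.
Here 1−s−f = 0.457 and s = 0.019.
u_1 = 0.012000 × 0.457 + 0.019 = 0.024484.
u_2 = 0.024484 × 0.457 + 0.019 = 0.030189.
u_3 = 0.030189 × 0.457 + 0.019 = 0.032796.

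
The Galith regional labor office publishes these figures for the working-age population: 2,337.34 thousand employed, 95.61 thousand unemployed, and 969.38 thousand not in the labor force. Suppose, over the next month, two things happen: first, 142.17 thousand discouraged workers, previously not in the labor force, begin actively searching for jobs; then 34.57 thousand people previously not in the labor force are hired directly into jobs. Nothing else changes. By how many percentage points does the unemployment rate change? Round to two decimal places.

The unemployment rate changes by +5.18 percentage points.

Initially, labor force = 2,337.34 + 95.61 = 2,432.95 thousand, so u = 95.61/2,432.95 = 3.93%.
After the first change, unemployed and labor force both rise by 142.17 → E = 2,337.34, U = 237.78, labor force = 2,575.12 thousand.
After the second change, employed and labor force both rise by 34.57; unemployed unchanged → E = 2,371.91, U = 237.78, labor force = 2,609.69 thousand.
New unemployment rate = 237.78 / 2,609.69 = 9.11%.
Change = 9.11% − 3.93% = +5.18 percentage points.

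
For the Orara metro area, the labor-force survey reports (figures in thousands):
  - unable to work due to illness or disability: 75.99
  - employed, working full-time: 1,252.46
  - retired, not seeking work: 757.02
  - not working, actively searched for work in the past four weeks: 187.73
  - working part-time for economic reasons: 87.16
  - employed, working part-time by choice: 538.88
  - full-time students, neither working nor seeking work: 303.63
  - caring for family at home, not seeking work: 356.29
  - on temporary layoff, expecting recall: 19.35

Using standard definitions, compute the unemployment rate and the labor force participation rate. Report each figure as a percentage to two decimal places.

Unemployment rate ≈ 9.93%; labor force participation rate ≈ 58.28%.

Employed = 1,252.46 + 87.16 + 538.88 = 1,878.50 thousand (anyone who worked, including part-time for economic reasons, counts as employed).
Unemployed = 187.73 + 19.35 = 207.08 thousand (jobless and actively searching, or on temporary layoff).
Labor force = 1,878.50 + 207.08 = 2,085.58 thousand.
Not in labor force = 75.99 + 757.02 + 303.63 + 356.29 = 1,492.93 thousand (those not working and not actively searching are outside the labor force).
Civilian working-age population = 2,085.58 + 1,492.93 = 3,578.51 thousand.
Unemployment rate = 207.08 / 2,085.58 = 9.93%.
Labor force participation rate = 2,085.58 / 3,578.51 = 58.28%.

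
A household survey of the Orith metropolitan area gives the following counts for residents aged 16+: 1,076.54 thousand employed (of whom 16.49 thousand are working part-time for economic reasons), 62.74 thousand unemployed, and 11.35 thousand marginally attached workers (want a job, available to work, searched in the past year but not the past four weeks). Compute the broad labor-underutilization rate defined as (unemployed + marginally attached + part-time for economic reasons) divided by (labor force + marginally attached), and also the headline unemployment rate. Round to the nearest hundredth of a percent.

Labor force = 1,076.54 + 62.74 = 1,139.28 thousand.
Numerator = 62.74 + 11.35 + 16.49 = 90.58 thousand.
Denominator = 1,139.28 + 11.35 = 1,150.63 thousand.
Broad rate = 90.58 / 1,150.63 = 7.87%.
Headline unemployment rate = 62.74 / 1,139.28 = 5.51%.

Broad underutilization rate ≈ 7.87%; headline unemployment rate ≈ 5.51%.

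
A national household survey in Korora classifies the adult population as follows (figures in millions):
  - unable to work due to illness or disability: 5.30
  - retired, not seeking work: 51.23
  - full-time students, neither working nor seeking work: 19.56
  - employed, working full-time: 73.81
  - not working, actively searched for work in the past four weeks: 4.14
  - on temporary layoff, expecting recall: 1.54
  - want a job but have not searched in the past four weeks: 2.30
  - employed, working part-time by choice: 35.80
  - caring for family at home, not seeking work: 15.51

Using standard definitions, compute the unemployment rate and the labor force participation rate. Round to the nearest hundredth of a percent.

Employed = 73.81 + 35.80 = 109.61 million.
Unemployed = 4.14 + 1.54 = 5.68 million (jobless and actively searching, or on temporary layoff).
Labor force = 109.61 + 5.68 = 115.29 million.
Not in labor force = 5.30 + 51.23 + 19.56 + 2.30 + 15.51 = 93.90 million (those not working and not actively searching are outside the labor force — including those who want a job but have given up searching).
Civilian working-age population = 115.29 + 93.90 = 209.19 million.
Unemployment rate = 5.68 / 115.29 = 4.93%.
Labor force participation rate = 115.29 / 209.19 = 55.11%.

Unemployment rate ≈ 4.93%; labor force participation rate ≈ 55.11%.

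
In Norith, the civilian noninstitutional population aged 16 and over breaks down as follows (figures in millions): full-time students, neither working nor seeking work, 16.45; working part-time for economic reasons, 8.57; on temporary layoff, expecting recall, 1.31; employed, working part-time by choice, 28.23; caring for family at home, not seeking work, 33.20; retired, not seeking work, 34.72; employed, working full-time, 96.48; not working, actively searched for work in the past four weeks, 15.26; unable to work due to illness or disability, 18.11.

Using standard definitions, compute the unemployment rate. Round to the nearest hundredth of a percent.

Employed = 8.57 + 28.23 + 96.48 = 133.28 million (anyone who worked, including part-time for economic reasons, counts as employed).
Unemployed = 1.31 + 15.26 = 16.57 million (jobless and actively searching, or on temporary layoff).
Labor force = 133.28 + 16.57 = 149.85 million.
Unemployment rate = 16.57 / 149.85 = 11.06%.

Unemployment rate ≈ 11.06%.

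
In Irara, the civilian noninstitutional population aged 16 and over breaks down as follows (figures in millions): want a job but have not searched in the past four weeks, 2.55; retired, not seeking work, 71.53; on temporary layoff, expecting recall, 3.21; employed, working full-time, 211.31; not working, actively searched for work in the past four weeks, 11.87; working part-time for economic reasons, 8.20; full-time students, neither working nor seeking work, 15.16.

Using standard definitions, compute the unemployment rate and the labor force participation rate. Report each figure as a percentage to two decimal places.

Employed = 211.31 + 8.20 = 219.51 million (anyone who worked, including part-time for economic reasons, counts as employed).
Unemployed = 3.21 + 11.87 = 15.08 million (jobless and actively searching, or on temporary layoff).
Labor force = 219.51 + 15.08 = 234.59 million.
Not in labor force = 2.55 + 71.53 + 15.16 = 89.24 million (those not working and not actively searching are outside the labor force — including those who want a job but have given up searching).
Civilian working-age population = 234.59 + 89.24 = 323.83 million.
Unemployment rate = 15.08 / 234.59 = 6.43%.
Labor force participation rate = 234.59 / 323.83 = 72.44%.

Unemployment rate ≈ 6.43%; labor force participation rate ≈ 72.44%.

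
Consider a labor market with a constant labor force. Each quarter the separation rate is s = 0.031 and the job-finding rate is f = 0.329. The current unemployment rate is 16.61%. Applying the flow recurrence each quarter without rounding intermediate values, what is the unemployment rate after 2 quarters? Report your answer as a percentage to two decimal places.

With a fixed labor force, u_{t+1} = u_t + s·(1−u_t) − f·u_t = u_t·(1−s−f) + s.
Here 1−s−f = 0.640 and s = 0.031.
u_1 = 0.166100 × 0.640 + 0.031 = 0.137304.
u_2 = 0.137304 × 0.640 + 0.031 = 0.118875.

Unemployment rate after two quarters ≈ 11.89%.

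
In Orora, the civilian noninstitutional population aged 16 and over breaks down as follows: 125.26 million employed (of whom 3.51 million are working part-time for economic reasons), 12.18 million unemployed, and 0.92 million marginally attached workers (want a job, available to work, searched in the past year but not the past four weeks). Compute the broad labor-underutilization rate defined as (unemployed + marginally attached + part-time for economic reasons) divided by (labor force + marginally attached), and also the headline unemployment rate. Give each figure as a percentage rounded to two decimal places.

Labor force = 125.26 + 12.18 = 137.44 million.
Numerator = 12.18 + 0.92 + 3.51 = 16.61 million.
Denominator = 137.44 + 0.92 = 138.36 million.
Broad rate = 16.61 / 138.36 = 12.00%.
Headline unemployment rate = 12.18 / 137.44 = 8.86%.

Broad underutilization rate ≈ 12.00%; headline unemployment rate ≈ 8.86%.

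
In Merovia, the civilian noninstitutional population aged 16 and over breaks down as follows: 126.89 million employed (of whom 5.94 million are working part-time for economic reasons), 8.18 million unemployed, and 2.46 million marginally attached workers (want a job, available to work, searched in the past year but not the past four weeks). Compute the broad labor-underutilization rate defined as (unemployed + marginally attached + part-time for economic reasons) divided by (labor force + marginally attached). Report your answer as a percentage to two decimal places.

Broad underutilization rate ≈ 12.06%.

Labor force = 126.89 + 8.18 = 135.07 million.
Numerator = 8.18 + 2.46 + 5.94 = 16.58 million.
Denominator = 135.07 + 2.46 = 137.53 million.
Broad rate = 16.58 / 137.53 = 12.06%.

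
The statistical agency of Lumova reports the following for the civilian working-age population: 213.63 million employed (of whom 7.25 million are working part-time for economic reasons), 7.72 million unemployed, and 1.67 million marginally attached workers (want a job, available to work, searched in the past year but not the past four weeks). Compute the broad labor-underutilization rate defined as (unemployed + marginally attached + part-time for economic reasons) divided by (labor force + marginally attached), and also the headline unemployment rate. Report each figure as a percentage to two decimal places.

Broad underutilization rate ≈ 7.46%; headline unemployment rate ≈ 3.49%.

Labor force = 213.63 + 7.72 = 221.35 million.
Numerator = 7.72 + 1.67 + 7.25 = 16.64 million.
Denominator = 221.35 + 1.67 = 223.02 million.
Broad rate = 16.64 / 223.02 = 7.46%.
Headline unemployment rate = 7.72 / 221.35 = 3.49%.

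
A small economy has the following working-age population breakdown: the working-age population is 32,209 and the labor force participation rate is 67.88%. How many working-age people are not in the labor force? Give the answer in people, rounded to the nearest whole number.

Share not in the labor force = 1 − 0.6788 = 0.3212.
Not in labor force = 0.3212 × 32,209 ≈ 10,346.

About 10,346 are not in the labor force.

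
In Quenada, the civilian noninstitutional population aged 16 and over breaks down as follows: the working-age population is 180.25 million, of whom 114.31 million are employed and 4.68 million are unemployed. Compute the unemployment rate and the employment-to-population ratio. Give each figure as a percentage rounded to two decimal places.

Unemployment rate ≈ 3.93%; employment-population ratio ≈ 63.42%.

Labor force = employed + unemployed = 114.31 + 4.68 = 118.99 million.
Unemployment rate = 4.68 / 118.99 = 3.93%.
Employment-population ratio = 114.31 / 180.25 = 63.42%.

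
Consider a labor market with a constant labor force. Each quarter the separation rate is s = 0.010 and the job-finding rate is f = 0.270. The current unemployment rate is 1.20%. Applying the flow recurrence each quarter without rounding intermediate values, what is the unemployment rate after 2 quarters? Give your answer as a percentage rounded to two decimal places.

Unemployment rate after two quarters ≈ 2.34%.

With a fixed labor force, u_{t+1} = u_t + s·(1−u_t) − f·u_t = u_t·(1−s−f) + s.
Here 1−s−f = 0.720 and s = 0.010.
u_1 = 0.012000 × 0.720 + 0.010 = 0.018640.
u_2 = 0.018640 × 0.720 + 0.010 = 0.023421.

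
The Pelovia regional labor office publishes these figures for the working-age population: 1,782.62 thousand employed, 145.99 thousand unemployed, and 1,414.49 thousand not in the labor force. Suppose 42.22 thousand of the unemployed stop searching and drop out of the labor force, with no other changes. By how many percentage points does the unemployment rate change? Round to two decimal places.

The unemployment rate changes by −2.07 percentage points.

Initially, labor force = 1,782.62 + 145.99 = 1,928.61 thousand, so u = 145.99/1,928.61 = 7.57%.
After the change, unemployed and labor force both fall by 42.22 → E = 1,782.62, U = 103.77, labor force = 1,886.39 thousand.
New unemployment rate = 103.77 / 1,886.39 = 5.50%.
Change = 5.50% − 7.57% = −2.07 percentage points.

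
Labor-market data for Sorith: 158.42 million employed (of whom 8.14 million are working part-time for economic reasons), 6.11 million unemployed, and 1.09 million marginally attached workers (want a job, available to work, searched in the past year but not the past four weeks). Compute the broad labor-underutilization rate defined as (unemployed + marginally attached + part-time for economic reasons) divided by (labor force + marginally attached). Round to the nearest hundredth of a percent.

Broad underutilization rate ≈ 9.26%.

Labor force = 158.42 + 6.11 = 164.53 million.
Numerator = 6.11 + 1.09 + 8.14 = 15.34 million.
Denominator = 164.53 + 1.09 = 165.62 million.
Broad rate = 15.34 / 165.62 = 9.26%.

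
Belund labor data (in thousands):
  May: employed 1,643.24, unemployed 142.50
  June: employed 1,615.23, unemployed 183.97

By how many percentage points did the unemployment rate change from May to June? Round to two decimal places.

The unemployment rate changed by +2.25 percentage points.

May: labor force = 1,643.24 + 142.50 = 1,785.74; u = 142.50/1,785.74 = 7.98%.
June: labor force = 1,615.23 + 183.97 = 1,799.20; u = 183.97/1,799.20 = 10.23%.
Change = 10.23% − 7.98% = +2.25 pp.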